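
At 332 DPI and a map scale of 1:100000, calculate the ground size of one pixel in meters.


pixel_cm = 2.54 / 332 ≈ 0.007651 cm
ground = pixel_cm * 100000 / 100 = 2.54 * 100000 / (332 * 100) = 254000 / 33200 ≈ 7.65 m

7.65 m


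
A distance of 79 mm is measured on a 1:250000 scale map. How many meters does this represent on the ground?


ground = 79 mm * 250000 / 1000 = 19750.0 m

19750.0 m


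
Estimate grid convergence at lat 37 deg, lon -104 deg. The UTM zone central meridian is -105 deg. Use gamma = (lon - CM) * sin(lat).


gamma = (-104 - -105) * sin(37) = 1 * 0.601815 = 0.602 degrees

0.602 degrees


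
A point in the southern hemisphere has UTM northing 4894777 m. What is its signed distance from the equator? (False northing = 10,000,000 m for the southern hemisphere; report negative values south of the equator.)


For southern: actual = 4894777 - 10000000 = -5105223 m

-5105223 m


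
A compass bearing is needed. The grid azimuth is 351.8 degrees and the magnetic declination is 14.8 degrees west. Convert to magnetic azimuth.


magnetic azimuth = grid azimuth - declination (east +ve)
mag_az = 351.8 - -14.8 = 6.6 degrees

6.6 degrees


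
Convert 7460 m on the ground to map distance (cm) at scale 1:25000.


map_cm = 7460 * 100 / 25000 = 29.84 cm

29.84 cm


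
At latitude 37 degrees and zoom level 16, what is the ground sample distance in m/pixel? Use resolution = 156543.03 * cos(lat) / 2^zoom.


res = 156543.03 * cos(37) / 2^16 = 156543.03 * 0.79863551 / 65536 = 1.91 m/pixel

1.91 m/pixel


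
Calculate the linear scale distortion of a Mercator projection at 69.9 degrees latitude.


SF = 1 / cos(69.9) = 1 / 0.34366 = 2.91

2.91


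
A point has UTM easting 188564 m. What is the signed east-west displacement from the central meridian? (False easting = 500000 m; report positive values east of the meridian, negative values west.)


displacement = 188564 - 500000 = -311436 m

-311436 m


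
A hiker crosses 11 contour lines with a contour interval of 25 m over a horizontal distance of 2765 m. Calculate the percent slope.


elevation change = 11 * 25 = 275 m
slope = 275 / 2765 * 100 = 9.9%

9.9%


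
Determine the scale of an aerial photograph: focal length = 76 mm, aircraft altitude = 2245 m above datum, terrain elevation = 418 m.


scale = f / (H - h) = 76 mm / 1827 m = 76 / 1827000 = 1:24039

1:24039


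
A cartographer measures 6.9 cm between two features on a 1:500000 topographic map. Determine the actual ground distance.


ground = 6.9 cm * 500000 / 100 = 34500.0 m = 34.5 km

34.5 km


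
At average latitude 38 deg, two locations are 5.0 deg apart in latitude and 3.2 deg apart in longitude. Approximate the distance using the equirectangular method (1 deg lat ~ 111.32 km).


dlat_km = 5.0 * 111.32 = 556.6
dlon_km = 3.2 * 111.32 * cos(38) ≈ 280.708
dist = sqrt(556.6^2 + 280.708^2) ≈ 623.4 km

623.4 km


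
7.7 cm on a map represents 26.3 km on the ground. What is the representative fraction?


ground = 26.3 km = 2630000 cm; RF denominator = ground / map = 2630000 / 7.7 ≈ 341558; RF = 1:341558

1:341558


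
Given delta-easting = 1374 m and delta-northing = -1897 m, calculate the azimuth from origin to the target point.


az = atan2(1374, -1897) = 144.1 deg
adjusted to 0-360: 144.1 degrees

144.1 degrees


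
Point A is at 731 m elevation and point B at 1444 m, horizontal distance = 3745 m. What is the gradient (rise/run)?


gradient = (1444 - 731) / 3745 = 713 / 3745 = 0.1904

0.1904


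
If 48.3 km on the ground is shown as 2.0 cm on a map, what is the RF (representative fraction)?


ground = 48.3 km = 4830000 cm; RF denominator = ground / map = 4830000 / 2.0 = 2415000; RF = 1:2415000

1:2415000


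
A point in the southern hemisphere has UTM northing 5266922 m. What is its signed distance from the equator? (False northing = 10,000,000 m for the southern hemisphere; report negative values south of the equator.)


For southern: actual = 5266922 - 10000000 = -4733078 m

-4733078 m


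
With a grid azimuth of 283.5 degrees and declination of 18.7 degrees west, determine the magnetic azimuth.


magnetic azimuth = grid azimuth - declination (east +ve)
mag_az = 283.5 - -18.7 = 302.2 degrees

302.2 degrees


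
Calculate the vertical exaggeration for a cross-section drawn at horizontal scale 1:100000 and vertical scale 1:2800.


VE = horizontal_scale / vertical_scale = 100000 / 2800 ≈ 35.7

35.7x


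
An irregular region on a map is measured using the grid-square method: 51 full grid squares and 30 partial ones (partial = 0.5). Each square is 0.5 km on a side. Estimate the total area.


effective squares = 51 + 30 * 0.5 = 66.0
area = 66.0 * 0.25 = 16.5 km^2

16.5 km^2


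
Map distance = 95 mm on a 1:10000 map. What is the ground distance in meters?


ground = 95 mm * 10000 / 1000 = 950.0 m

950.0 m


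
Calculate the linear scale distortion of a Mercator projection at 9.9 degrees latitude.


SF = 1 / cos(9.9) = 1 / 0.985109 = 1.015

1.015


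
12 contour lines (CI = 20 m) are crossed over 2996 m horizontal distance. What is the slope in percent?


elevation change = 12 * 20 = 240 m
slope = 240 / 2996 * 100 = 8.0%

8.0%


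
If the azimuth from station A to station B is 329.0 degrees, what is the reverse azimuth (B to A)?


back azimuth = (329.0 + 180) mod 360 = 149.0 degrees

149.0 degrees


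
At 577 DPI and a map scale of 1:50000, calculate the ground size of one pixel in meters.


pixel_cm = 2.54 / 577 ≈ 0.004402 cm
ground = pixel_cm * 50000 / 100 = 2.54 * 50000 / (577 * 100) = 127000 / 57700 ≈ 2.2 m

2.2 m


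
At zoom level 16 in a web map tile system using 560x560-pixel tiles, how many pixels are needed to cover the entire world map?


tiles per axis = 2^16 = 65536
total tiles = 65536^2 = 4294967296
pixels per axis = 65536 * 560 = 36700160
total pixels = 36700160^2 = 1346901744025600

1346901744025600 pixels


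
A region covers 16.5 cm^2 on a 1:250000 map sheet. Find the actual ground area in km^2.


ground_area = 16.5 * (250000/100)^2 = 103125000.0 m^2 = 103.125 km^2

103.125 km^2


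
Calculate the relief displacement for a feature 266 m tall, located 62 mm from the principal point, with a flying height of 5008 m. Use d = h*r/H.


d = h * r / H = 266 * 62 / 5008 = 3.29 mm

3.29 mm


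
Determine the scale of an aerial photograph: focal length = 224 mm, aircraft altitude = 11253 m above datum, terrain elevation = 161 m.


scale = f / (H - h) = 224 mm / 11092 m = 224 / 11092000 = 1:49518

1:49518


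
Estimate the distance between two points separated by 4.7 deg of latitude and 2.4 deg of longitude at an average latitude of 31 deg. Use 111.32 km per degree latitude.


dlat_km = 4.7 * 111.32 = 523.204
dlon_km = 2.4 * 111.32 * cos(31) ≈ 229.008
dist = sqrt(523.204^2 + 229.008^2) ≈ 571.1 km

571.1 km


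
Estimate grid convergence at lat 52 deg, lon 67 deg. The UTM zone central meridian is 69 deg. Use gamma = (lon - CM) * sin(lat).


gamma = (67 - 69) * sin(52) = -2 * 0.788011 = -1.576 degrees

-1.576 degrees


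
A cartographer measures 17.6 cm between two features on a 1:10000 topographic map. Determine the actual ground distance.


ground = 17.6 cm * 10000 / 100 = 1760.0 m = 1.76 km

1.76 km


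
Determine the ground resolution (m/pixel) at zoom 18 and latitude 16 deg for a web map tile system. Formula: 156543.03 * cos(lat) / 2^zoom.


res = 156543.03 * cos(16) / 2^18 = 156543.03 * 0.9612617 / 262144 = 0.57 m/pixel

0.57 m/pixel


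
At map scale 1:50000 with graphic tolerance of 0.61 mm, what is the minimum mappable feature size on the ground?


ground = 0.61 mm * 50000 / 1000 = 30.5 m

30.5 m


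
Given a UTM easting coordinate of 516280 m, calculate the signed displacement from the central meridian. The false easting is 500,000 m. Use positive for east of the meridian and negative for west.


displacement = 516280 - 500000 = 16280 m

16280 m


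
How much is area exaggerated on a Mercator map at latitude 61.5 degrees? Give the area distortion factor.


area_distortion = 1/cos^2(61.5) = 4.392

4.392


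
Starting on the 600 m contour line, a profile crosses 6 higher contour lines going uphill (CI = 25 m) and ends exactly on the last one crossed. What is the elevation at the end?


elevation = 600 + 6 * 25 = 750 m

750 m


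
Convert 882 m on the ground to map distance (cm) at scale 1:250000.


map_cm = 882 * 100 / 250000 = 0.3528 cm ≈ 0.35 cm

0.35 cm


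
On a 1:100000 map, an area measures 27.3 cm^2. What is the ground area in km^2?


ground_area = 27.3 * (100000/100)^2 = 27300000.0 m^2 = 27.3 km^2

27.3 km^2


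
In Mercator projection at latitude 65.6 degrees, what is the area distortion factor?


area_distortion = 1/cos^2(65.6) = 5.86

5.86


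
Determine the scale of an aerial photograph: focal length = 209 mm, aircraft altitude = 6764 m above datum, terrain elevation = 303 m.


scale = f / (H - h) = 209 mm / 6461 m = 209 / 6461000 = 1:30914

1:30914


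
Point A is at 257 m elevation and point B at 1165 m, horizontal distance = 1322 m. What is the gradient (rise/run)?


gradient = (1165 - 257) / 1322 = 908 / 1322 = 0.6868

0.6868


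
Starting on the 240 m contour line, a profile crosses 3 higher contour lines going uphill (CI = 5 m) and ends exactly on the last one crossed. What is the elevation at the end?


elevation = 240 + 3 * 5 = 255 m

255 m


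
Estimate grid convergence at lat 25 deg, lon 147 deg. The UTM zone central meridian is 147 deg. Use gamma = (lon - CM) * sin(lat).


gamma = (147 - 147) * sin(25) = 0 * 0.422618 = 0.0 degrees

0.0 degrees


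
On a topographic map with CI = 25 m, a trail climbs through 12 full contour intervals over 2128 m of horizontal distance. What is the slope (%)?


elevation change = 12 * 25 = 300 m
slope = 300 / 2128 * 100 = 14.1%

14.1%


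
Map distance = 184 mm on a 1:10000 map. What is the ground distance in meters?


ground = 184 mm * 10000 / 1000 = 1840.0 m

1840.0 m


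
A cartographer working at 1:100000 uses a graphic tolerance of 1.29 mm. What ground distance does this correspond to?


ground = 1.29 mm * 100000 / 1000 = 129.0 m

129.0 m


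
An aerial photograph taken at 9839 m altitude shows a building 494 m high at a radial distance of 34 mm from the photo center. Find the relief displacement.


d = h * r / H = 494 * 34 / 9839 = 1.71 mm

1.71 mm


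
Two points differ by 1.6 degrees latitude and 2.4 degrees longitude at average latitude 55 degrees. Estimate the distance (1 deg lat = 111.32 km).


dlat_km = 1.6 * 111.32 = 178.112
dlon_km = 2.4 * 111.32 * cos(55) ≈ 153.241
dist = sqrt(178.112^2 + 153.241^2) ≈ 235.0 km

235.0 km


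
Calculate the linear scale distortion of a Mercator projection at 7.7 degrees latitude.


SF = 1 / cos(7.7) = 1 / 0.990983 = 1.009

1.009


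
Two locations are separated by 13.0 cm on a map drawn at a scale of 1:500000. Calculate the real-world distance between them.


ground = 13.0 cm * 500000 / 100 = 65000.0 m = 65.0 km

65.0 km


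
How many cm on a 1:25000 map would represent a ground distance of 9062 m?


map_cm = 9062 * 100 / 25000 = 36.248 cm ≈ 36.25 cm

36.25 cm


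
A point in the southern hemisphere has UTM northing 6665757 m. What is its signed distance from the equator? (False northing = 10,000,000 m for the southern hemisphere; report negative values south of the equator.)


For southern: actual = 6665757 - 10000000 = -3334243 m

-3334243 m


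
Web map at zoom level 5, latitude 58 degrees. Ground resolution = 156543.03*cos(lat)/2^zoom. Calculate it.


res = 156543.03 * cos(58) / 2^5 = 156543.03 * 0.52991926 / 32 = 2592.35 m/pixel

2592.35 m/pixel


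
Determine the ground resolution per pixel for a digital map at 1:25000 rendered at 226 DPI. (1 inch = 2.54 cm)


pixel_cm = 2.54 / 226 ≈ 0.011239 cm
ground = pixel_cm * 25000 / 100 = 2.54 * 25000 / (226 * 100) = 63500 / 22600 ≈ 2.81 m

2.81 m


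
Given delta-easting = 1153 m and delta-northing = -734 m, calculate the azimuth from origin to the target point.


az = atan2(1153, -734) = 122.5 deg
adjusted to 0-360: 122.5 degrees

122.5 degrees


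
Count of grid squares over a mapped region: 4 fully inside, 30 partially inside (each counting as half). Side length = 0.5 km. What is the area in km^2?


effective squares = 4 + 30 * 0.5 = 19.0
area = 19.0 * 0.25 = 4.75 km^2

4.75 km^2


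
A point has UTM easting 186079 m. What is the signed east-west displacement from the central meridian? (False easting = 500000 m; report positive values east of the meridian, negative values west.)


displacement = 186079 - 500000 = -313921 m

-313921 m


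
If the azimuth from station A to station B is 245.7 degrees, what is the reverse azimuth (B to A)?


back azimuth = (245.7 + 180) mod 360 = 65.7 degrees

65.7 degrees


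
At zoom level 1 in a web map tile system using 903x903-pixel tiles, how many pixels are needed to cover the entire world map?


tiles per axis = 2^1 = 2
total tiles = 2^2 = 4
pixels per axis = 2 * 903 = 1806
total pixels = 1806^2 = 3261636

3261636 pixels


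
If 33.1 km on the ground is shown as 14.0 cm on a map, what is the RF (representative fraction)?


ground = 33.1 km = 3310000 cm; RF denominator = ground / map = 3310000 / 14.0 ≈ 236429; RF = 1:236429

1:236429


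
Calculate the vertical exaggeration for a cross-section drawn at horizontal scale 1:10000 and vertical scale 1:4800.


VE = horizontal_scale / vertical_scale = 10000 / 4800 ≈ 2.1

2.1x


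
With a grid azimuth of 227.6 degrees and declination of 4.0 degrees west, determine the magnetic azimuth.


magnetic azimuth = grid azimuth - declination (east +ve)
mag_az = 227.6 - -4.0 = 231.6 degrees

231.6 degrees


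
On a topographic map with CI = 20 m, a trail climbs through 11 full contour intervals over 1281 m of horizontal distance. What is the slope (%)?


elevation change = 11 * 20 = 220 m
slope = 220 / 1281 * 100 = 17.2%

17.2%


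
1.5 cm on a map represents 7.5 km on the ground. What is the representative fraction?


ground = 7.5 km = 750000 cm; RF denominator = ground / map = 750000 / 1.5 = 500000; RF = 1:500000

1:500000


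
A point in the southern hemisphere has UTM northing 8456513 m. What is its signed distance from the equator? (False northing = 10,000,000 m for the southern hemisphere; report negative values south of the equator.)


For southern: actual = 8456513 - 10000000 = -1543487 m

-1543487 m


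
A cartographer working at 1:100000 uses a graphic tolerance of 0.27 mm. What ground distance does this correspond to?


ground = 0.27 mm * 100000 / 1000 = 27.0 m

27.0 m


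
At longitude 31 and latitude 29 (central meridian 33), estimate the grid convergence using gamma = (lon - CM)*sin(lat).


gamma = (31 - 33) * sin(29) = -2 * 0.48481 = -0.97 degrees

-0.97 degrees


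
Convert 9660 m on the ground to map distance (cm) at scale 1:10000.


map_cm = 9660 * 100 / 10000 = 96.6 cm

96.6 cm


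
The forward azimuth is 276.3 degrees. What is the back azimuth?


back azimuth = (276.3 + 180) mod 360 = 96.3 degrees

96.3 degrees


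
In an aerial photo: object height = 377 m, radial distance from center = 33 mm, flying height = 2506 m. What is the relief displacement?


d = h * r / H = 377 * 33 / 2506 = 4.96 mm

4.96 mm


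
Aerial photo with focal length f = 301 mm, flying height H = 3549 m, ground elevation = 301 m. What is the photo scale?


scale = f / (H - h) = 301 mm / 3248 m = 301 / 3248000 = 1:10791

1:10791


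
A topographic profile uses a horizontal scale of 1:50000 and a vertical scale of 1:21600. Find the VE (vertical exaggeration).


VE = horizontal_scale / vertical_scale = 50000 / 21600 ≈ 2.3

2.3x


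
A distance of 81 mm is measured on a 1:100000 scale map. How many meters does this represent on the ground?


ground = 81 mm * 100000 / 1000 = 8100.0 m

8100.0 m


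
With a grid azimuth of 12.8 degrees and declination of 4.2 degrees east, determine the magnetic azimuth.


magnetic azimuth = grid azimuth - declination (east +ve)
mag_az = 12.8 - 4.2 = 8.6 degrees

8.6 degrees


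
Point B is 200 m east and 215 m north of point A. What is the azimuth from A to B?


az = atan2(200, 215) = 42.9 deg
adjusted to 0-360: 42.9 degrees

42.9 degrees


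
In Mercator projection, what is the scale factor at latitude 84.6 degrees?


SF = 1 / cos(84.6) = 1 / 0.094108 = 10.626

10.626


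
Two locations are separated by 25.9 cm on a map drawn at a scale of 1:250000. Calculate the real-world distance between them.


ground = 25.9 cm * 250000 / 100 = 64750.0 m = 64.75 km

64.75 km


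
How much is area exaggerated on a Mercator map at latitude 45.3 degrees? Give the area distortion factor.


area_distortion = 1/cos^2(45.3) = 2.021

2.021


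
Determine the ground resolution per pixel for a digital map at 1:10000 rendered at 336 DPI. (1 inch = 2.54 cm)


pixel_cm = 2.54 / 336 ≈ 0.00756 cm
ground = pixel_cm * 10000 / 100 = 2.54 * 10000 / (336 * 100) = 25400 / 33600 ≈ 0.76 m

0.76 m


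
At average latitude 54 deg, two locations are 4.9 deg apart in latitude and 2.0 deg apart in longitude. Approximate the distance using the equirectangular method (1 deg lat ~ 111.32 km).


dlat_km = 4.9 * 111.32 = 545.468
dlon_km = 2.0 * 111.32 * cos(54) ≈ 130.865
dist = sqrt(545.468^2 + 130.865^2) ≈ 560.9 km

560.9 km


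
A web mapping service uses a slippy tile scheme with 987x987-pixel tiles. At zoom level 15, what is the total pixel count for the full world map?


tiles per axis = 2^15 = 32768
total tiles = 32768^2 = 1073741824
pixels per axis = 32768 * 987 = 32342016
total pixels = 32342016^2 = 1046005998944256

1046005998944256 pixels


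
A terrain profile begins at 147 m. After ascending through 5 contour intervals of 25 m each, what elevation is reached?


elevation = 147 + 5 * 25 = 272 m

272 m


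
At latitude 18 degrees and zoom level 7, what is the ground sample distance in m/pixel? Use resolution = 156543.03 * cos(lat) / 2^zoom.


res = 156543.03 * cos(18) / 2^7 = 156543.03 * 0.95105652 / 128 = 1163.13 m/pixel

1163.13 m/pixel


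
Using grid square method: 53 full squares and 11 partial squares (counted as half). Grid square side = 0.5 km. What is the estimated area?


effective squares = 53 + 11 * 0.5 = 58.5
area = 58.5 * 0.25 = 14.625 km^2

14.625 km^2


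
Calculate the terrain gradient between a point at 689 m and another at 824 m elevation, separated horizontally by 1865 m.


gradient = (824 - 689) / 1865 = 135 / 1865 = 0.0724

0.0724


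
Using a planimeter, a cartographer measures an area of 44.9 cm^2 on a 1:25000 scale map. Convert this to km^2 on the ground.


ground_area = 44.9 * (25000/100)^2 = 2806250.0 m^2 = 2.80625 km^2 ≈ 2.806 km^2

2.806 km^2


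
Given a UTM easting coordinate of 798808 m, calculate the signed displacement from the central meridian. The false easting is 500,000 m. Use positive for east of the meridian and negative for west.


displacement = 798808 - 500000 = 298808 m

298808 m


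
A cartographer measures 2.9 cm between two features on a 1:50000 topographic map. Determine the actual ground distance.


ground = 2.9 cm * 50000 / 100 = 1450.0 m = 1.45 km

1.45 km


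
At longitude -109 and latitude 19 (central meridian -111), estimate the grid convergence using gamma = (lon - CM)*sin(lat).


gamma = (-109 - -111) * sin(19) = 2 * 0.325568 = 0.651 degrees

0.651 degrees


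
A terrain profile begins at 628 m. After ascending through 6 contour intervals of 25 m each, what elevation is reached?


elevation = 628 + 6 * 25 = 778 m

778 m


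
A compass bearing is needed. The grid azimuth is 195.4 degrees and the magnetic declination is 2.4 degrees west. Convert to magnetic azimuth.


magnetic azimuth = grid azimuth - declination (east +ve)
mag_az = 195.4 - -2.4 = 197.8 degrees

197.8 degrees


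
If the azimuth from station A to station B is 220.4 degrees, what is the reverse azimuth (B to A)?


back azimuth = (220.4 + 180) mod 360 = 40.4 degrees

40.4 degrees


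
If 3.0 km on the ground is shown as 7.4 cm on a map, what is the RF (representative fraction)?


ground = 3.0 km = 300000 cm; RF denominator = ground / map = 300000 / 7.4 ≈ 40541; RF = 1:40541

1:40541


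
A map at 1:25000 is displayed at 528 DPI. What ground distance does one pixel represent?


pixel_cm = 2.54 / 528 ≈ 0.004811 cm
ground = pixel_cm * 25000 / 100 = 2.54 * 25000 / (528 * 100) = 63500 / 52800 ≈ 1.2 m

1.2 m


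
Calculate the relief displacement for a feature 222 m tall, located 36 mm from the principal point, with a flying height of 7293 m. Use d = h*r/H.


d = h * r / H = 222 * 36 / 7293 = 1.1 mm

1.1 mm


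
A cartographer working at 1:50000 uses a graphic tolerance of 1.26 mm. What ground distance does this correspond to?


ground = 1.26 mm * 50000 / 1000 = 63.0 m

63.0 m


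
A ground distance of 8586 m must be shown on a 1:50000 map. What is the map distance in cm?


map_cm = 8586 * 100 / 50000 = 17.172 cm ≈ 17.17 cm

17.17 cm


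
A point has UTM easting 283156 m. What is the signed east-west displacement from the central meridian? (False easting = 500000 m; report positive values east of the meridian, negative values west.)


displacement = 283156 - 500000 = -216844 m

-216844 m


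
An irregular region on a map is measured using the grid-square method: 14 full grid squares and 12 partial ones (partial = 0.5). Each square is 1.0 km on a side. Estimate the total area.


effective squares = 14 + 12 * 0.5 = 20.0
area = 20.0 * 1.0 = 20.0 km^2

20.0 km^2


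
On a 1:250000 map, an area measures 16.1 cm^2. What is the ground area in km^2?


ground_area = 16.1 * (250000/100)^2 = 100625000.0 m^2 = 100.625 km^2

100.625 km^2


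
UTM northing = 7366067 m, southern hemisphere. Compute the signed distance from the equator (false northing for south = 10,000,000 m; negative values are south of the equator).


For southern: actual = 7366067 - 10000000 = -2633933 m

-2633933 m


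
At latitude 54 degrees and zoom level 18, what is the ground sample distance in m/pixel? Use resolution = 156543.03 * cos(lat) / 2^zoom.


res = 156543.03 * cos(54) / 2^18 = 156543.03 * 0.58778525 / 262144 = 0.35 m/pixel

0.35 m/pixel


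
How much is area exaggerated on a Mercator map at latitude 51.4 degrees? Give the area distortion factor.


area_distortion = 1/cos^2(51.4) = 2.569

2.569


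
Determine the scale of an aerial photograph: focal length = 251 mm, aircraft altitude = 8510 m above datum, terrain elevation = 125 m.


scale = f / (H - h) = 251 mm / 8385 m = 251 / 8385000 = 1:33406

1:33406


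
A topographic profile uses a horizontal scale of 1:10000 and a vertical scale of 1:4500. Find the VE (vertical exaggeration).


VE = horizontal_scale / vertical_scale = 10000 / 4500 ≈ 2.2

2.2x


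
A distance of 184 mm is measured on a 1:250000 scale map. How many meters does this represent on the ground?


ground = 184 mm * 250000 / 1000 = 46000.0 m

46000.0 m


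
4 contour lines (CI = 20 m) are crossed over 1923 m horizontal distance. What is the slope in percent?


elevation change = 4 * 20 = 80 m
slope = 80 / 1923 * 100 = 4.2%

4.2%


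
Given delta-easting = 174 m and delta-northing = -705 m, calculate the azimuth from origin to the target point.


az = atan2(174, -705) = 166.1 deg
adjusted to 0-360: 166.1 degrees

166.1 degrees


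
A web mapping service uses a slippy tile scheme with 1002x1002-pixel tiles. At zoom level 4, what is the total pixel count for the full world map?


tiles per axis = 2^4 = 16
total tiles = 16^2 = 256
pixels per axis = 16 * 1002 = 16032
total pixels = 16032^2 = 257025024

257025024 pixels


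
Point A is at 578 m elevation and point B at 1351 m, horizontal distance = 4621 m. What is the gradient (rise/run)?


gradient = (1351 - 578) / 4621 = 773 / 4621 = 0.1673

0.1673


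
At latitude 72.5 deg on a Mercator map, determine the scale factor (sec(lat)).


SF = 1 / cos(72.5) = 1 / 0.300706 = 3.326

3.326


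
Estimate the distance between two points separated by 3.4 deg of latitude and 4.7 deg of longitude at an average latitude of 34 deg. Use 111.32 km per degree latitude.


dlat_km = 3.4 * 111.32 = 378.488
dlon_km = 4.7 * 111.32 * cos(34) ≈ 433.756
dist = sqrt(378.488^2 + 433.756^2) ≈ 575.7 km

575.7 km


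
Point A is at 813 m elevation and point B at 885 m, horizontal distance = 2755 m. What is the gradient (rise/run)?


gradient = (885 - 813) / 2755 = 72 / 2755 = 0.0261

0.0261


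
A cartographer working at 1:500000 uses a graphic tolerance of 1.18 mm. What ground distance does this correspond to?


ground = 1.18 mm * 500000 / 1000 = 590.0 m

590.0 m


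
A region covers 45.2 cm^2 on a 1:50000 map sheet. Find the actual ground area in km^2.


ground_area = 45.2 * (50000/100)^2 = 11300000.0 m^2 = 11.3 km^2

11.3 km^2


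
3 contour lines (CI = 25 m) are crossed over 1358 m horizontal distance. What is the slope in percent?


elevation change = 3 * 25 = 75 m
slope = 75 / 1358 * 100 = 5.5%

5.5%


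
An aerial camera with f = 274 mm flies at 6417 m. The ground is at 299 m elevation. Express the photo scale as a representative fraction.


scale = f / (H - h) = 274 mm / 6118 m = 274 / 6118000 = 1:22328

1:22328


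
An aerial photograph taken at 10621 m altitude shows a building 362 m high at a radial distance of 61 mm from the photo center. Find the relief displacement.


d = h * r / H = 362 * 61 / 10621 = 2.08 mm

2.08 mm


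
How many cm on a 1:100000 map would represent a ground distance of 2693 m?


map_cm = 2693 * 100 / 100000 = 2.693 cm ≈ 2.69 cm

2.69 cm


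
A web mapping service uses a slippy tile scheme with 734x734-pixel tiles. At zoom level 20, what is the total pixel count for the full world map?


tiles per axis = 2^20 = 1048576
total tiles = 1048576^2 = 1099511627776
pixels per axis = 1048576 * 734 = 769654784
total pixels = 769654784^2 = 592368486534086656

592368486534086656 pixels


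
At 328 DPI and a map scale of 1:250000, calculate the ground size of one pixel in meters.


pixel_cm = 2.54 / 328 ≈ 0.007744 cm
ground = pixel_cm * 250000 / 100 = 2.54 * 250000 / (328 * 100) = 635000 / 32800 ≈ 19.36 m

19.36 m


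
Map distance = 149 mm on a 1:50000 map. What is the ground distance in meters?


ground = 149 mm * 50000 / 1000 = 7450.0 m

7450.0 m


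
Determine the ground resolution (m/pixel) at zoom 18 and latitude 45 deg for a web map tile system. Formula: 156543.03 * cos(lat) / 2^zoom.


res = 156543.03 * cos(45) / 2^18 = 156543.03 * 0.70710678 / 262144 = 0.42 m/pixel

0.42 m/pixel


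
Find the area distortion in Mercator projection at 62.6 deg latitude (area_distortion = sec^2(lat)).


area_distortion = 1/cos^2(62.6) = 4.722

4.722


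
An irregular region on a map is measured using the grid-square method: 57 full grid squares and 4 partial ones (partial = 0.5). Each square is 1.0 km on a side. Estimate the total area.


effective squares = 57 + 4 * 0.5 = 59.0
area = 59.0 * 1.0 = 59.0 km^2

59.0 km^2


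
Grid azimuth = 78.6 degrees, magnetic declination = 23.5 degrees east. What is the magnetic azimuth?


magnetic azimuth = grid azimuth - declination (east +ve)
mag_az = 78.6 - 23.5 = 55.1 degrees

55.1 degrees


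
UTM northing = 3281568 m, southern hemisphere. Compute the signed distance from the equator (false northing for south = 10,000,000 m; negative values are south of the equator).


For southern: actual = 3281568 - 10000000 = -6718432 m

-6718432 m


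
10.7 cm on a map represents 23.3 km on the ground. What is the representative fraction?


ground = 23.3 km = 2330000 cm; RF denominator = ground / map = 2330000 / 10.7 ≈ 217757; RF = 1:217757

1:217757


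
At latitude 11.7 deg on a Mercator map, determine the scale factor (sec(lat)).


SF = 1 / cos(11.7) = 1 / 0.979223 = 1.021

1.021


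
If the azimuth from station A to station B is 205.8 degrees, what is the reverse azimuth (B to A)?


back azimuth = (205.8 + 180) mod 360 = 25.8 degrees

25.8 degrees


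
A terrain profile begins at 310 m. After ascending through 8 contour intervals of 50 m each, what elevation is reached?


elevation = 310 + 8 * 50 = 710 m

710 m


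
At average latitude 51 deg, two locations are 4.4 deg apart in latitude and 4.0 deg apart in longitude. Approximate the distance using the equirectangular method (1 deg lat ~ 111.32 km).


dlat_km = 4.4 * 111.32 = 489.808
dlon_km = 4.0 * 111.32 * cos(51) ≈ 280.224
dist = sqrt(489.808^2 + 280.224^2) ≈ 564.3 km

564.3 km


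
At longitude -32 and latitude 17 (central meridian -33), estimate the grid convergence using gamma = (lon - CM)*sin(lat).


gamma = (-32 - -33) * sin(17) = 1 * 0.292372 = 0.292 degrees

0.292 degrees


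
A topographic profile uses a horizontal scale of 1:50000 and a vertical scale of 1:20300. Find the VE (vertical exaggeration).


VE = horizontal_scale / vertical_scale = 50000 / 20300 ≈ 2.5

2.5x


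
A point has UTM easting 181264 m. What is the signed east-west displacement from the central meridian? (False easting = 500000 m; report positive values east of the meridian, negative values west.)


displacement = 181264 - 500000 = -318736 m

-318736 m


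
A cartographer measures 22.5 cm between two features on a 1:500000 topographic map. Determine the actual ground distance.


ground = 22.5 cm * 500000 / 100 = 112500.0 m = 112.5 km

112.5 km


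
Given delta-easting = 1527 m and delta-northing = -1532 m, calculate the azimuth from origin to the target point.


az = atan2(1527, -1532) = 135.1 deg
adjusted to 0-360: 135.1 degrees

135.1 degrees


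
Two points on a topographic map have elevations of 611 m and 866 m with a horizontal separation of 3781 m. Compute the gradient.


gradient = (866 - 611) / 3781 = 255 / 3781 = 0.0674

0.0674


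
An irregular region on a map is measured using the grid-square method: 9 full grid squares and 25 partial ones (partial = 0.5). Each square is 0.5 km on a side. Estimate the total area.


effective squares = 9 + 25 * 0.5 = 21.5
area = 21.5 * 0.25 = 5.375 km^2

5.375 km^2


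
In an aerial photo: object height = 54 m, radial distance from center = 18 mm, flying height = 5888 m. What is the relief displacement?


d = h * r / H = 54 * 18 / 5888 = 0.17 mm

0.17 mm


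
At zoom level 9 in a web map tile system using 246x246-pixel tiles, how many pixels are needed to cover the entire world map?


tiles per axis = 2^9 = 512
total tiles = 512^2 = 262144
pixels per axis = 512 * 246 = 125952
total pixels = 125952^2 = 15863906304

15863906304 pixels


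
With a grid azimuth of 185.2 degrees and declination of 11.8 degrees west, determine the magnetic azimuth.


magnetic azimuth = grid azimuth - declination (east +ve)
mag_az = 185.2 - -11.8 = 197.0 degrees

197.0 degrees


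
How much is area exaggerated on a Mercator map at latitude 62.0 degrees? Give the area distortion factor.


area_distortion = 1/cos^2(62.0) = 4.537

4.537


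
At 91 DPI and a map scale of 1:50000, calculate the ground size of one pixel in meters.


pixel_cm = 2.54 / 91 ≈ 0.027912 cm
ground = pixel_cm * 50000 / 100 = 2.54 * 50000 / (91 * 100) = 127000 / 9100 ≈ 13.96 m

13.96 m


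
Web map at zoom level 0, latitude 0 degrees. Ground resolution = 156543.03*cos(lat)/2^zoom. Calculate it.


res = 156543.03 * cos(0) / 2^0 = 156543.03 * 1.0 / 1 = 156543.03 m/pixel

156543.03 m/pixel


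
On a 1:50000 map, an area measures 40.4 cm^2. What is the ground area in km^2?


ground_area = 40.4 * (50000/100)^2 = 10100000.0 m^2 = 10.1 km^2

10.1 km^2


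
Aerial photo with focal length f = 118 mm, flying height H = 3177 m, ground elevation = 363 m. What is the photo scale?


scale = f / (H - h) = 118 mm / 2814 m = 118 / 2814000 = 1:23847

1:23847


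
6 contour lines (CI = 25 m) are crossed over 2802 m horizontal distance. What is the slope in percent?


elevation change = 6 * 25 = 150 m
slope = 150 / 2802 * 100 = 5.4%

5.4%


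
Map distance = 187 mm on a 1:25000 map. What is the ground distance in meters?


ground = 187 mm * 25000 / 1000 = 4675.0 m

4675.0 m


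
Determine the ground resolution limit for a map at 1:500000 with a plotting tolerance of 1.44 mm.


ground = 1.44 mm * 500000 / 1000 = 720.0 m

720.0 m


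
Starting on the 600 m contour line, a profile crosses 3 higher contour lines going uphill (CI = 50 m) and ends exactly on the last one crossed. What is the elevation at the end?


elevation = 600 + 3 * 50 = 750 m

750 m


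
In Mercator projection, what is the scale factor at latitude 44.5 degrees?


SF = 1 / cos(44.5) = 1 / 0.71325 = 1.402

1.402


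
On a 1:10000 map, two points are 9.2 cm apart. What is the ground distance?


ground = 9.2 cm * 10000 / 100 = 920.0 m

920.0 m


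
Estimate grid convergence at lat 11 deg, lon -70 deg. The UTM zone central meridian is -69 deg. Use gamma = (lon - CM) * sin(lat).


gamma = (-70 - -69) * sin(11) = -1 * 0.190809 = -0.191 degrees

-0.191 degrees


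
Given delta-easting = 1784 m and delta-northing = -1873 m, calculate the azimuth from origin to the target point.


az = atan2(1784, -1873) = 136.4 deg
adjusted to 0-360: 136.4 degrees

136.4 degrees


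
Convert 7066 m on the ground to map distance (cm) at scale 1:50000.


map_cm = 7066 * 100 / 50000 = 14.132 cm ≈ 14.13 cm

14.13 cm


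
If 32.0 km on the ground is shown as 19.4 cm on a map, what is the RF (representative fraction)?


ground = 32.0 km = 3200000 cm; RF denominator = ground / map = 3200000 / 19.4 ≈ 164948; RF = 1:164948

1:164948


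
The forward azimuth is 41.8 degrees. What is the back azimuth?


back azimuth = (41.8 + 180) mod 360 = 221.8 degrees

221.8 degrees


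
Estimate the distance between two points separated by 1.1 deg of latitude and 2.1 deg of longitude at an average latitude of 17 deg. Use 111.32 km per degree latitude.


dlat_km = 1.1 * 111.32 = 122.452
dlon_km = 2.1 * 111.32 * cos(17) ≈ 223.557
dist = sqrt(122.452^2 + 223.557^2) ≈ 254.9 km

254.9 km


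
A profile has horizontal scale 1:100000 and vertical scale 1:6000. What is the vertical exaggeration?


VE = horizontal_scale / vertical_scale = 100000 / 6000 ≈ 16.7

16.7x


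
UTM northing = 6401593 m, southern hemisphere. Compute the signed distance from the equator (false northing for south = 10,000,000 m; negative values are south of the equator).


For southern: actual = 6401593 - 10000000 = -3598407 m

-3598407 m


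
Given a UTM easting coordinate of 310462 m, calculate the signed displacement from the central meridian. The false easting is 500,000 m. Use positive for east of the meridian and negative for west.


displacement = 310462 - 500000 = -189538 m

-189538 m


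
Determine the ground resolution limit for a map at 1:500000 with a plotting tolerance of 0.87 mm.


ground = 0.87 mm * 500000 / 1000 = 435.0 m

435.0 m


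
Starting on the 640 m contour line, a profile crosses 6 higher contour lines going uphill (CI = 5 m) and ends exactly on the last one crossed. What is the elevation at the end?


elevation = 640 + 6 * 5 = 670 m

670 m


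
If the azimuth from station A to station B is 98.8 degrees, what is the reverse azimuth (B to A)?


back azimuth = (98.8 + 180) mod 360 = 278.8 degrees

278.8 degrees


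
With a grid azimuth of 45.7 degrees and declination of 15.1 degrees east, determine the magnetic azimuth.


magnetic azimuth = grid azimuth - declination (east +ve)
mag_az = 45.7 - 15.1 = 30.6 degrees

30.6 degrees


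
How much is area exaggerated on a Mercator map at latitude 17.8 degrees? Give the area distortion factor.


area_distortion = 1/cos^2(17.8) = 1.103

1.103


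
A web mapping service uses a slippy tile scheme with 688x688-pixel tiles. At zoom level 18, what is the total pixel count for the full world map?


tiles per axis = 2^18 = 262144
total tiles = 262144^2 = 68719476736
pixels per axis = 262144 * 688 = 180355072
total pixels = 180355072^2 = 32527951996125184

32527951996125184 pixels


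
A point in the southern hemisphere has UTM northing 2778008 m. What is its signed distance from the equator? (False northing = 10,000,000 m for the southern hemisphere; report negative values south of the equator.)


For southern: actual = 2778008 - 10000000 = -7221992 m

-7221992 m


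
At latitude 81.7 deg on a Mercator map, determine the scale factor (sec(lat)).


SF = 1 / cos(81.7) = 1 / 0.144356 = 6.927

6.927


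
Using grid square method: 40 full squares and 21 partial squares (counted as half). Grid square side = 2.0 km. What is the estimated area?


effective squares = 40 + 21 * 0.5 = 50.5
area = 50.5 * 4.0 = 202.0 km^2

202.0 km^2


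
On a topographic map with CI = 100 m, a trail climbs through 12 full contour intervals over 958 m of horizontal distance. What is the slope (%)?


elevation change = 12 * 100 = 1200 m
slope = 1200 / 958 * 100 = 125.3%

125.3%


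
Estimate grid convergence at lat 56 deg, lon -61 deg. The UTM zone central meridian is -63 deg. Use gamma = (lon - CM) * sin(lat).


gamma = (-61 - -63) * sin(56) = 2 * 0.829038 = 1.658 degrees

1.658 degrees


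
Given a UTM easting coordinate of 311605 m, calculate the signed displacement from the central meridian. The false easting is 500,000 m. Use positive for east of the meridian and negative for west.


displacement = 311605 - 500000 = -188395 m

-188395 m


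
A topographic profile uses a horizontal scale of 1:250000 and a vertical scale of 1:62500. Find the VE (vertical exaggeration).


VE = horizontal_scale / vertical_scale = 250000 / 62500 = 4.0

4.0x


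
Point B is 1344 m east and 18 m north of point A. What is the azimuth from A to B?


az = atan2(1344, 18) = 89.2 deg
adjusted to 0-360: 89.2 degrees

89.2 degrees


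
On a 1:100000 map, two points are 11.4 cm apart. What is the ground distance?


ground = 11.4 cm * 100000 / 100 = 11400.0 m = 11.4 km

11.4 km


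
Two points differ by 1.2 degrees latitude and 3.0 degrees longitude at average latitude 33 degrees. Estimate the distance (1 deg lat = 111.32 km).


dlat_km = 1.2 * 111.32 = 133.584
dlon_km = 3.0 * 111.32 * cos(33) ≈ 280.082
dist = sqrt(133.584^2 + 280.082^2) ≈ 310.3 km

310.3 km


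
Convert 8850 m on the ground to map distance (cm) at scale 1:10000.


map_cm = 8850 * 100 / 10000 = 88.5 cm

88.5 cm


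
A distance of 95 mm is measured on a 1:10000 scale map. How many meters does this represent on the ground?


ground = 95 mm * 10000 / 1000 = 950.0 m

950.0 m


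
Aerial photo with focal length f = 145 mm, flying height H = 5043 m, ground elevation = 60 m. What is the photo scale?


scale = f / (H - h) = 145 mm / 4983 m = 145 / 4983000 = 1:34366

1:34366


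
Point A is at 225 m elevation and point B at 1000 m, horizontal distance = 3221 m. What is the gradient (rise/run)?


gradient = (1000 - 225) / 3221 = 775 / 3221 = 0.2406

0.2406


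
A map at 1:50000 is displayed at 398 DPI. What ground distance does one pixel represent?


pixel_cm = 2.54 / 398 ≈ 0.006382 cm
ground = pixel_cm * 50000 / 100 = 2.54 * 50000 / (398 * 100) = 127000 / 39800 ≈ 3.19 m

3.19 m


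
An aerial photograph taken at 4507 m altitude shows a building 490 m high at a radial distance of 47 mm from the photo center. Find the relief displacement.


d = h * r / H = 490 * 47 / 4507 = 5.11 mm

5.11 mm
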